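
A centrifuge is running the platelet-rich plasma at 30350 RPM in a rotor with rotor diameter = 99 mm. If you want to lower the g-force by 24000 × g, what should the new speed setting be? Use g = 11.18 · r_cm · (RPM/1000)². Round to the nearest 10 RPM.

≈ 22080 RPM

r = 99 mm / 2 = 49.5 mm = 4.95 cm
Current RCF = 11.18 × 4.95 × (30.35)² = 11.18 × 4.95 × 921.1225 ≈ 50,975.8 × g
Target RCF = 50,975.8 − 24,000 = 26,975.8 × g
(N/1000)² = 26,975.8 / 55.341 = 487.4469
N = 1000 × √487.4469 ≈ 22,078.2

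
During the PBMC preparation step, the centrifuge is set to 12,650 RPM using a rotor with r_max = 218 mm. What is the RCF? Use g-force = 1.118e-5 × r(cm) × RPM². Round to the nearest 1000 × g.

r = 218 mm = 21.8 cm
RCF = 1.118 × 10⁻⁵ × 21.8 × (12650)² = 1.118 × 10⁻⁵ × 21.8 × 160,022,500 ≈ 39,001.3 × g

RCF ≈ 39000 g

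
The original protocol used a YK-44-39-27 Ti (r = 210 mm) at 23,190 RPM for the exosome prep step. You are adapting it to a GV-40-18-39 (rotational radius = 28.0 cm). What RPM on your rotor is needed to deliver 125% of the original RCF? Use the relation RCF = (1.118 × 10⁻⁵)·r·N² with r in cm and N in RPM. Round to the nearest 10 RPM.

Original rotor: r = 210 mm = 21.0 cm
RCF_original = 1.118 × 10⁻⁵ × 21 × (23190)² = 1.118 × 10⁻⁵ × 21 × 537,776,100 ≈ 126,259.1 × g
Target RCF = 1.25 × 126,259.1 ≈ 157,823.9 × g
157,823.9 = 1.118 × 10⁻⁵ × 28 × N²
N² = 157,823.9 / (31.304 × 10⁻⁵) = 504,165,282
N ≈ √504,165,282 ≈ 22,453.6

≈ 22450 RPM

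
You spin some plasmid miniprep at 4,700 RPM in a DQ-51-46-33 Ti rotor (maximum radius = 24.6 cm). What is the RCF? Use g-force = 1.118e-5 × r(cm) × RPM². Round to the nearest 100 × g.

≈ 6100 ×g

RCF = 1.118 × 10⁻⁵ × 24.6 × (4700)² = 1.118 × 10⁻⁵ × 24.6 × 22,090,000 ≈ 6,075.4 × g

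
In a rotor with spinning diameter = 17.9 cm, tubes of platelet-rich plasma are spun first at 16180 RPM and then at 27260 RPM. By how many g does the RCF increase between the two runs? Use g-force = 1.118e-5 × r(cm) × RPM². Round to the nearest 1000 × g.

r = 17.9 / 2 = 8.95 cm
RCF₁ = 1.118 × 10⁻⁵ × 8.95 × (16180)² = 1.118 × 10⁻⁵ × 8.95 × 261,792,400 ≈ 26,195.2 × g
RCF₂ = 1.118 × 10⁻⁵ × 8.95 × (27260)² = 1.118 × 10⁻⁵ × 8.95 × 743,107,600 ≈ 74,356.1 × g
Increase = 74,356.1 − 26,195.2 = 48,160.9

48000 g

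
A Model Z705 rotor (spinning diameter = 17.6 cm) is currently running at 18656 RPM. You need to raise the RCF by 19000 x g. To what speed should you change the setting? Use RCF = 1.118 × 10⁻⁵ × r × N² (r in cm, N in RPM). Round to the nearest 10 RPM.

r = 17.6 / 2 = 8.8 cm
Current RCF = 1.118 × 10⁻⁵ × 8.8 × (18656)² = 1.118 × 10⁻⁵ × 8.8 × 348,046,336 ≈ 34,242.2 × g
Target RCF = 34,242.2 + 19,000 = 53,242.2 × g
N² = 53,242.2 / (9.8384 × 10⁻⁵) = 541,167,263
N ≈ √541,167,263 ≈ 23,263.0

23260 RPM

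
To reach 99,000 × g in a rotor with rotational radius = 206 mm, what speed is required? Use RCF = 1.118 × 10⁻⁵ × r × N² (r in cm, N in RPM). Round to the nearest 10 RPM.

N ≈ 20730 RPM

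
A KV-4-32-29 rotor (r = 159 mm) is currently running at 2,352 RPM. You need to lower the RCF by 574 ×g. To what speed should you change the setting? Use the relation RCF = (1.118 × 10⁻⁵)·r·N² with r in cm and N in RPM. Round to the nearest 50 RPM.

r = 159 mm = 15.9 cm
Current RCF = 1.118 × 10⁻⁵ × 15.9 × (2352)² = 1.118 × 10⁻⁵ × 15.9 × 5,531,904 ≈ 983.4 × g
Target RCF = 983.4 − 574 = 409.4 × g
N² = 409.4 / (17.7762 × 10⁻⁵) = 2,303,079
N ≈ √2,303,079 ≈ 1,517.6

1500 RPM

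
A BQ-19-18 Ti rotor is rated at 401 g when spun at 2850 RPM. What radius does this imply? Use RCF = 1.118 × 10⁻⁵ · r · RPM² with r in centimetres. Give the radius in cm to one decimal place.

≈ 4.4 cm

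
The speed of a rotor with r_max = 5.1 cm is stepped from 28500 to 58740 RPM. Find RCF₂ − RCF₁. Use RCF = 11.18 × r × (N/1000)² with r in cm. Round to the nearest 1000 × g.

≈ 150000 g

RCF₁ = 11.18 × 5.1 × (28.5)² = 11.18 × 5.1 × 812.25 ≈ 46,312.9 × g
RCF₂ = 11.18 × 5.1 × (58.74)² = 11.18 × 5.1 × 3,450.3876 ≈ 196,734.2 × g
Increase = 196,734.2 − 46,312.9 = 150,421.3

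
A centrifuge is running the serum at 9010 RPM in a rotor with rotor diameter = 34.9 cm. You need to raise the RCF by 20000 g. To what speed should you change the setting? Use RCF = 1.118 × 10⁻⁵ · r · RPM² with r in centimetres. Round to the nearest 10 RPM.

r = 34.9 / 2 = 17.45 cm
Current RCF = 1.118 × 10⁻⁵ × 17.45 × (9010)² = 1.118 × 10⁻⁵ × 17.45 × 81,180,100 ≈ 15,837.5 × g
Target RCF = 15,837.5 + 20,000 = 35,837.5 × g
N² = 35,837.5 / (19.5091 × 10⁻⁵) = 183,696,326
N ≈ √183,696,326 ≈ 13,553.5

13550 RPM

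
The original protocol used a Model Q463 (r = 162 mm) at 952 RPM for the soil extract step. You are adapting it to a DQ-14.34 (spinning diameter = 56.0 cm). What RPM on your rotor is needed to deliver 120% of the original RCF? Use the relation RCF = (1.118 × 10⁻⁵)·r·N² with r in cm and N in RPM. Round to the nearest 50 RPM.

Original rotor: r = 162 mm = 16.2 cm
RCF = 1.118 × 10⁻⁵ × r × N²
RCF_original = 1.118 × 10⁻⁵ × 16.2 × (952)² = 1.118 × 10⁻⁵ × 16.2 × 906,304 ≈ 164.1 × g
Target RCF = 1.2 × 164.1 ≈ 196.9 × g
Your rotor: r = 56.0 / 2 = 28 cm
196.9 = 1.118 × 10⁻⁵ × 28 × N²
N² = 196.9 / (31.304 × 10⁻⁵) = 628,993
N ≈ √628,993 ≈ 793.1

800 RPM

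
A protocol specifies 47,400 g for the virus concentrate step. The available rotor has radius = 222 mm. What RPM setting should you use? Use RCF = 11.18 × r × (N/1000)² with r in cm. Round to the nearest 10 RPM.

r = 222 mm = 22.2 cm
47,400 = 11.18 × 22.2 × (N/1000)²
(N/1000)² = 47,400 / 248.196 = 190.9781
N = 1000 × √190.9781 ≈ 13,819.5

13820 RPM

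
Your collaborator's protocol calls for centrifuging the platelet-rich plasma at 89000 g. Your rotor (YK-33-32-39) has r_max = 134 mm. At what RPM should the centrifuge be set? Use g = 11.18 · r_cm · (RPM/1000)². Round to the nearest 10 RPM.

r = 134 mm = 13.4 cm
89,000 = 11.18 × 13.4 × (N/1000)²
(N/1000)² = 89,000 / 149.812 = 594.0779
N = 1000 × √594.0779 ≈ 24,373.7

≈ 24370 RPM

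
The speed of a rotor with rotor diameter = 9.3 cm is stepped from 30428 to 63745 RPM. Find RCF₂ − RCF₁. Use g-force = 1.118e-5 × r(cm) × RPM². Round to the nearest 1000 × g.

≈ 163000 ×g

r = 9.3 / 2 = 4.65 cm
RCF₁ = 1.118 × 10⁻⁵ × 4.65 × (30428)² = 1.118 × 10⁻⁵ × 4.65 × 925,863,184 ≈ 48,132.8 × g
RCF₂ = 1.118 × 10⁻⁵ × 4.65 × (63745)² = 1.118 × 10⁻⁵ × 4.65 × 4,063,425,025 ≈ 211,245.3 × g
Increase = 211,245.3 − 48,132.8 = 163,112.5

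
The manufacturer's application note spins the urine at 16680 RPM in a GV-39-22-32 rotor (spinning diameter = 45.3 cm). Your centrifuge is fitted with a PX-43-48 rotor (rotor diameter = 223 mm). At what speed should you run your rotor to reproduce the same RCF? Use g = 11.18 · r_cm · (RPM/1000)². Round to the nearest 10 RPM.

Original rotor: r = 45.3 / 2 = 22.65 cm
RCF_original = 11.18 × 22.65 × (16.68)² = 11.18 × 22.65 × 278.2224 ≈ 70,453.4 × g
Your rotor: r = 223 mm / 2 = 111.5 mm = 11.15 cm
70,453.4 = 11.18 × 11.15 × (N/1000)²
(N/1000)² = 70,453.4 / 124.657 = 565.178
N = 1000 × √565.178 ≈ 23,773.5

≈ 23770 RPM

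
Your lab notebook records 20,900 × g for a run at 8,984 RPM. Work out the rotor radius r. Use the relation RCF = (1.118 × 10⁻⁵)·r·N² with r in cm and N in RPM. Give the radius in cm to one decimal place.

23.2 cm

20900 = 1.118 × 10⁻⁵ × r × (8984)²
r = 20900 / (1.118 × 10⁻⁵ × 80,712,256) = 20900 / 902.363 ≈ 23.161 cm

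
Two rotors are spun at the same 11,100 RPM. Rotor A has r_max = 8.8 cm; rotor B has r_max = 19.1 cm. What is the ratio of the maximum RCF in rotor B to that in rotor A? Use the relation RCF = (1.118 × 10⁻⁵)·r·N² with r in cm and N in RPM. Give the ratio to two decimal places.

At fixed N, RCF ∝ r, so RCF_B/RCF_A = r_B/r_A = 19.1 / 8.8 = 2.1705.

2.17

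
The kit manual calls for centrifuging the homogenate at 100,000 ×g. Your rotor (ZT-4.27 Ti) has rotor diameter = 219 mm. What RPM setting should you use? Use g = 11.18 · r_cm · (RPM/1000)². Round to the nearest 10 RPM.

r = 219 mm / 2 = 109.5 mm = 10.95 cm
100,000 = 11.18 × 10.95 × (N/1000)²
(N/1000)² = 100,000 / 122.421 = 816.8533
N = 1000 × √816.8533 ≈ 28,580.6

N ≈ 28580 RPM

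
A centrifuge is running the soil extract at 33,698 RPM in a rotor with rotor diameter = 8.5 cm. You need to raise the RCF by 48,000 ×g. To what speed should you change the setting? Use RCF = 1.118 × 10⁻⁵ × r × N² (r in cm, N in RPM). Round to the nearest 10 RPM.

r = 8.5 / 2 = 4.25 cm
Current RCF = 1.118 × 10⁻⁵ × 4.25 × (33698)² = 1.118 × 10⁻⁵ × 4.25 × 1,135,555,204 ≈ 53,955.9 × g
Target RCF = 53,955.9 + 48,000 = 101,955.9 × g
N² = 101,955.9 / (4.7515 × 10⁻⁵) = 2,145,762,391
N ≈ √2,145,762,391 ≈ 46,322.4

≈ 46320 RPM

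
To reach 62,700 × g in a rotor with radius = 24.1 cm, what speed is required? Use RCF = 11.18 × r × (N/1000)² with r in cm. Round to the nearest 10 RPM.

15250 RPM

RCF = 11.18 × r × (N/1000)²
62,700 = 11.18 × 24.1 × (N/1000)²
(N/1000)² = 62,700 / 269.438 = 232.7066
N = 1000 × √232.7066 ≈ 15,254.7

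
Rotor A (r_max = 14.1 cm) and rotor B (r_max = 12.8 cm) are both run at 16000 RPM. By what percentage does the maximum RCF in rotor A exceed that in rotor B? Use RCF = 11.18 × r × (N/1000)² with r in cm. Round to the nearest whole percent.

10%

At equal RPM, RCF scales linearly with r: ratio = 14.1 / 12.8 = 1.1016.
So rotor A delivers 10.2% more g-force.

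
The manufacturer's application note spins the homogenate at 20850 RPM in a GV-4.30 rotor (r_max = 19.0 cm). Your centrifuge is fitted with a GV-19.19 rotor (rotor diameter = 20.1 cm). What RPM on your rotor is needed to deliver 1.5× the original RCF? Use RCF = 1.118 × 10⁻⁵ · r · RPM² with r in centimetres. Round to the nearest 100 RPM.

35100 RPM

RCF_original = 1.118 × 10⁻⁵ × 19 × (20850)² = 1.118 × 10⁻⁵ × 19 × 434,722,500 ≈ 92,343.8 × g
Target RCF = 1.5 × 92,343.8 ≈ 138,515.7 × g
Your rotor: r = 20.1 / 2 = 10.05 cm
138,515.7 = 1.118 × 10⁻⁵ × 10.05 × N²
N² = 138,515.7 / (11.2359 × 10⁻⁵) = 1,232,795,771
N ≈ √1,232,795,771 ≈ 35,111.2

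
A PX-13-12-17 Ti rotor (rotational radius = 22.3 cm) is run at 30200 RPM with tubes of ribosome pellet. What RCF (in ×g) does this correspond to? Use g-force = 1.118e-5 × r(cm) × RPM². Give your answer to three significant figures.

≈ 227000 ×g

RCF = 1.118 × 10⁻⁵ × 22.3 × (30200)² = 1.118 × 10⁻⁵ × 22.3 × 912,040,000 ≈ 227,384.3 × g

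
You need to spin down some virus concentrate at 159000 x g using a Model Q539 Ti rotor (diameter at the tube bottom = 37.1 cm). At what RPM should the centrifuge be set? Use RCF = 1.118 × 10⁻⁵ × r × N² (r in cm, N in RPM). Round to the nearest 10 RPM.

27690 RPM

r = 37.1 / 2 = 18.55 cm
RCF = 1.118 × 10⁻⁵ × r × N²
159,000 = 1.118 × 10⁻⁵ × 18.55 × N²
N² = 159,000 / (20.7389 × 10⁻⁵) = 766,675,185
N ≈ √766,675,185 ≈ 27,688.9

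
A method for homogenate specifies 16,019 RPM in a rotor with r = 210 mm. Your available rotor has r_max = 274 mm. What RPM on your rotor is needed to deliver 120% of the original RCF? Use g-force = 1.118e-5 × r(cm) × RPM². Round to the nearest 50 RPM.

15350 RPM

Original rotor: r = 210 mm = 21.0 cm
RCF_original = 1.118 × 10⁻⁵ × 21 × (16019)² = 1.118 × 10⁻⁵ × 21 × 256,608,361 ≈ 60,246.5 × g
Target RCF = 1.2 × 60,246.5 ≈ 72,295.8 × g
Your rotor: r = 274 mm = 27.4 cm
72,295.8 = 1.118 × 10⁻⁵ × 27.4 × N²
N² = 72,295.8 / (30.6332 × 10⁻⁵) = 236,004,727
N ≈ √236,004,727 ≈ 15,362.4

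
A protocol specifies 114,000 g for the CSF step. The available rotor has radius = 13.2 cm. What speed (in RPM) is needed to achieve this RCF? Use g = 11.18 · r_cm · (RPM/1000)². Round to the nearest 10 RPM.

27790 RPM

114,000 = 11.18 × 13.2 × (N/1000)²
(N/1000)² = 114,000 / 147.576 = 772.4833
N = 1000 × √772.4833 ≈ 27,793.6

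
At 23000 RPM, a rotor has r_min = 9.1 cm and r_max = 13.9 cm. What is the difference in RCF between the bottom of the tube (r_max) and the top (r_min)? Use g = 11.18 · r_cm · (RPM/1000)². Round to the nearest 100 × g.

28400 ×g

ΔRCF = 11.18 × (r_max − r_min) × (N/1000)² = 11.18 × 4.8 × 529 ≈ 28,388.3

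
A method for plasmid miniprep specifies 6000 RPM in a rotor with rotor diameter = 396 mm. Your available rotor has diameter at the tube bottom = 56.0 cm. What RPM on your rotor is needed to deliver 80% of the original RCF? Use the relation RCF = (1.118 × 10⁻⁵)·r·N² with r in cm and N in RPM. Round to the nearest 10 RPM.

Original rotor: r = 396 mm / 2 = 198 mm = 19.8 cm
RCF = 1.118 × 10⁻⁵ × r × N²
RCF_original = 1.118 × 10⁻⁵ × 19.8 × (6000)² = 1.118 × 10⁻⁵ × 19.8 × 36,000,000 ≈ 7,969.1 × g
Target RCF = 0.8 × 7,969.1 ≈ 6,375.3 × g
Your rotor: r = 56.0 / 2 = 28 cm
6,375.3 = 1.118 × 10⁻⁵ × 28 × N²
N² = 6,375.3 / (31.304 × 10⁻⁵) = 20,365,768
N ≈ √20,365,768 ≈ 4,512.8

≈ 4510 RPM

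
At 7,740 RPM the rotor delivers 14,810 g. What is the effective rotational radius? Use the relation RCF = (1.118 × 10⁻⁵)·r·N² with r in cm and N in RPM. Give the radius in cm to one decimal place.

14810 = 1.118 × 10⁻⁵ × r × (7740)²
r = 14810 / (1.118 × 10⁻⁵ × 59,907,600) = 14810 / 669.767 ≈ 22.112 cm

≈ 22.1 cm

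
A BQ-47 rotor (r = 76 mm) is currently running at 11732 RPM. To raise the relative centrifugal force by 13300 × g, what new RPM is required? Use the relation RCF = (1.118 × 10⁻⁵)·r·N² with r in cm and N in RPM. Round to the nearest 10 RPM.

≈ 17150 RPM

r = 76 mm = 7.6 cm
Current RCF = 1.118 × 10⁻⁵ × 7.6 × (11732)² = 1.118 × 10⁻⁵ × 7.6 × 137,639,824 ≈ 11,695 × g
Target RCF = 11,695 + 13,300 = 24,995 × g
N² = 24,995 / (8.4968 × 10⁻⁵) = 294,169,570
N ≈ √294,169,570 ≈ 17,151.4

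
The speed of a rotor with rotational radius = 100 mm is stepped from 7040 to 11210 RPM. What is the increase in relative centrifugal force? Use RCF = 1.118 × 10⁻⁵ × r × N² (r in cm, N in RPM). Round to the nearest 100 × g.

8500 × g

r = 100 mm = 10.0 cm
RCF₁ = 1.118 × 10⁻⁵ × 10 × (7040)² = 1.118 × 10⁻⁵ × 10 × 49,561,600 ≈ 5,541 × g
RCF₂ = 1.118 × 10⁻⁵ × 10 × (11210)² = 1.118 × 10⁻⁵ × 10 × 125,664,100 ≈ 14,049.2 × g
Increase = 14,049.2 − 5,541 = 8,508.2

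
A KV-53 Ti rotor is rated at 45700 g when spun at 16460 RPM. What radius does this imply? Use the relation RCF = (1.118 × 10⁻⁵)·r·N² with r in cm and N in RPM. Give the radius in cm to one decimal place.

RCF = 1.118 × 10⁻⁵ × r × N²
45700 = 1.118 × 10⁻⁵ × r × (16460)²
r = 45700 / (1.118 × 10⁻⁵ × 270,931,600) = 45700 / 3029.015 ≈ 15.087 cm

15.1 cm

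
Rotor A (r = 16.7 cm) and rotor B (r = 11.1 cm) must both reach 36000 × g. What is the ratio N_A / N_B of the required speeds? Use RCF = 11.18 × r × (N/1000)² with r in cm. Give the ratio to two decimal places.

At fixed RCF, N ∝ 1/√r, so N_A/N_B = √(r_B/r_A) = √(11.1/16.7) = √0.664671 = 0.8153.

0.82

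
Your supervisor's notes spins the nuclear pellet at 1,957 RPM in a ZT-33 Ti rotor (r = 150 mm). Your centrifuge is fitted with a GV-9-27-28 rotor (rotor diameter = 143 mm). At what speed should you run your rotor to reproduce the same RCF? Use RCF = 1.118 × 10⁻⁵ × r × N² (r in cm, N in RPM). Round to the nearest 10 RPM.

2830 RPM

Original rotor: r = 150 mm = 15.0 cm
RCF_original = 1.118 × 10⁻⁵ × 15 × (1957)² = 1.118 × 10⁻⁵ × 15 × 3,829,849 ≈ 642.3 × g
Your rotor: r = 143 mm / 2 = 71.5 mm = 7.15 cm
642.3 = 1.118 × 10⁻⁵ × 7.15 × N²
N² = 642.3 / (7.9937 × 10⁻⁵) = 8,035,078
N ≈ √8,035,078 ≈ 2,834.6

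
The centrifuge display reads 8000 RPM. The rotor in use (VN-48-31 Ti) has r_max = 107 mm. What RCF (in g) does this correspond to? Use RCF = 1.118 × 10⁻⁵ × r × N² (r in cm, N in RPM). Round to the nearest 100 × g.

≈ 7700 g

r = 107 mm = 10.7 cm
RCF = 1.118 × 10⁻⁵ × r × N²
RCF = 1.118 × 10⁻⁵ × 10.7 × (8000)² = 1.118 × 10⁻⁵ × 10.7 × 64,000,000 ≈ 7,656.1 × g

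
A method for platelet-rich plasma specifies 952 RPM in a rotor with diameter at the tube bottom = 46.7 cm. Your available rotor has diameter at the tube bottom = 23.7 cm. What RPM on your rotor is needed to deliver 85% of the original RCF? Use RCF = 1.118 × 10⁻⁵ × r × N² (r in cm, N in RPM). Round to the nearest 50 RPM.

Original rotor: r = 46.7 / 2 = 23.35 cm
RCF_original = 1.118 × 10⁻⁵ × 23.35 × (952)² = 1.118 × 10⁻⁵ × 23.35 × 906,304 ≈ 236.6 × g
Target RCF = 0.85 × 236.6 ≈ 201.1 × g
Your rotor: r = 23.7 / 2 = 11.85 cm
201.1 = 1.118 × 10⁻⁵ × 11.85 × N²
N² = 201.1 / (13.2483 × 10⁻⁵) = 1,517,931
N ≈ √1,517,931 ≈ 1,232.0

1250 RPM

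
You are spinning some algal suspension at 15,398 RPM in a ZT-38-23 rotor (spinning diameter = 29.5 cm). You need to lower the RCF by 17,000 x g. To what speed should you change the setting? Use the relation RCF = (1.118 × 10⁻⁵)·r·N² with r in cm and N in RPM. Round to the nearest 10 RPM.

≈ 11580 RPM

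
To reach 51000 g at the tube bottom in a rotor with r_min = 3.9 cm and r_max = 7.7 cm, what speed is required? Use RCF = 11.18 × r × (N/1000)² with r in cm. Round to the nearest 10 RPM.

N ≈ 24340 RPM

Use r_max = 7.7 cm.
51,000 = 11.18 × 7.7 × (N/1000)²
(N/1000)² = 51,000 / 86.086 = 592.4308
N = 1000 × √592.4308 ≈ 24,339.9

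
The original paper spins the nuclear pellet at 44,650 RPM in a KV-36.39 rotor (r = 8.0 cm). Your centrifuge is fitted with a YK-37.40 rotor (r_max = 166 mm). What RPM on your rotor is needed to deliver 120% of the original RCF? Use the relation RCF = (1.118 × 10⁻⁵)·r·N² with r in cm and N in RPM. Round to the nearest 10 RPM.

33950 RPM

RCF_original = 1.118 × 10⁻⁵ × 8 × (44650)² = 1.118 × 10⁻⁵ × 8 × 1,993,622,500 ≈ 178,309.6 × g
Target RCF = 1.2 × 178,309.6 ≈ 213,971.5 × g
Your rotor: r = 166 mm = 16.6 cm
213,971.5 = 1.118 × 10⁻⁵ × 16.6 × N²
N² = 213,971.5 / (18.5588 × 10⁻⁵) = 1,152,938,229
N ≈ √1,152,938,229 ≈ 33,954.9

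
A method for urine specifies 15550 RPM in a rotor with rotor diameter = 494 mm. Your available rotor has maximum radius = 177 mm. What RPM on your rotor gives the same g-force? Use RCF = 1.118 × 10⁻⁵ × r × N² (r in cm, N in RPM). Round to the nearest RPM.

18369 RPM

Original rotor: r = 494 mm / 2 = 247 mm = 24.7 cm
RCF_original = 1.118 × 10⁻⁵ × 24.7 × (15550)² = 1.118 × 10⁻⁵ × 24.7 × 241,802,500 ≈ 66,772.8 × g
Your rotor: r = 177 mm = 17.7 cm
66,772.8 = 1.118 × 10⁻⁵ × 17.7 × N²
N² = 66,772.8 / (19.7886 × 10⁻⁵) = 337,430,642
N ≈ √337,430,642 ≈ 18,369.3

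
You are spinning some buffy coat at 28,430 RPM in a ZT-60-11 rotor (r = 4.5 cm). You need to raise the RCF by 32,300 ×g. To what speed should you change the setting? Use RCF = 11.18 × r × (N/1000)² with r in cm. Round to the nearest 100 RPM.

38100 RPM

Current RCF = 11.18 × 4.5 × (28.43)² = 11.18 × 4.5 × 808.2649 ≈ 40,663.8 × g
Target RCF = 40,663.8 + 32,300 = 72,963.8 × g
(N/1000)² = 72,963.8 / 50.31 = 1450.284
N = 1000 × √1450.284 ≈ 38,082.6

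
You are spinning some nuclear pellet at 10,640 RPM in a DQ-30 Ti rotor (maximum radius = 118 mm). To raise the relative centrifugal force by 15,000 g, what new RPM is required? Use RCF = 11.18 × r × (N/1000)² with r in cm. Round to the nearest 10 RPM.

15060 RPM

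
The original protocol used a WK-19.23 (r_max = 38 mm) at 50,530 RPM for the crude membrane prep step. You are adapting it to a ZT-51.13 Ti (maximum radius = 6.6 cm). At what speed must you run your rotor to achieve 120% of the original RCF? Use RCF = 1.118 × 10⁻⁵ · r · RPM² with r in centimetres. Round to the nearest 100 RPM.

42000 RPM

Original rotor: r = 38 mm = 3.8 cm
RCF_original = 1.118 × 10⁻⁵ × 3.8 × (50530)² = 1.118 × 10⁻⁵ × 3.8 × 2,553,280,900 ≈ 108,473.6 × g
Target RCF = 1.2 × 108,473.6 ≈ 130,168.3 × g
130,168.3 = 1.118 × 10⁻⁵ × 6.6 × N²
N² = 130,168.3 / (7.3788 × 10⁻⁵) = 1,764,084,946
N ≈ √1,764,084,946 ≈ 42,001.0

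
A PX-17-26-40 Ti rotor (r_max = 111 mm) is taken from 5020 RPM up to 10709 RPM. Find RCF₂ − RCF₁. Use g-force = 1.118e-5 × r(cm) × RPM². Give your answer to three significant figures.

r = 111 mm = 11.1 cm
RCF₁ = 1.118 × 10⁻⁵ × 11.1 × (5020)² = 1.118 × 10⁻⁵ × 11.1 × 25,200,400 ≈ 3,127.3 × g
RCF₂ = 1.118 × 10⁻⁵ × 11.1 × (10709)² = 1.118 × 10⁻⁵ × 11.1 × 114,682,681 ≈ 14,231.9 × g
Increase = 14,231.9 − 3,127.3 = 11,104.6

11100 g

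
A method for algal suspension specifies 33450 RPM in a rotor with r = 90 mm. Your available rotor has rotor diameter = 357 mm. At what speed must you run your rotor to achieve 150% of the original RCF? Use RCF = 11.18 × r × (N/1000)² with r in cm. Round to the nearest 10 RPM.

≈ 29090 RPM

Original rotor: r = 90 mm = 9.0 cm
RCF = 11.18 × r × (N/1000)²
RCF_original = 11.18 × 9 × (33.45)² = 11.18 × 9 × 1,118.9025 ≈ 112,584 × g
Target RCF = 1.5 × 112,584 ≈ 168,876 × g
Your rotor: r = 357 mm / 2 = 178.5 mm = 17.85 cm
168,876 = 11.18 × 17.85 × (N/1000)²
(N/1000)² = 168,876 / 199.563 = 846.229
N = 1000 × √846.229 ≈ 29,090.0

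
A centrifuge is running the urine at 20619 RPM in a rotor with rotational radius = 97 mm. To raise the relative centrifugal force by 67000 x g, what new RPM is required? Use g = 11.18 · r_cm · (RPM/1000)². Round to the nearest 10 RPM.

32290 RPM

r = 97 mm = 9.7 cm
Current RCF = 11.18 × 9.7 × (20.619)² = 11.18 × 9.7 × 425.143161 ≈ 46,105.1 × g
Target RCF = 46,105.1 + 67,000 = 113,105.1 × g
(N/1000)² = 113,105.1 / 108.446 = 1042.962
N = 1000 × √1042.962 ≈ 32,294.9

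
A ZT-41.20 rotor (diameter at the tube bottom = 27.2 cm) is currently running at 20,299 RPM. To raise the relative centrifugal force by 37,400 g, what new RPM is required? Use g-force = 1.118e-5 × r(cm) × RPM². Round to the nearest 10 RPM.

r = 27.2 / 2 = 13.6 cm
Current RCF = 1.118 × 10⁻⁵ × 13.6 × (20299)² = 1.118 × 10⁻⁵ × 13.6 × 412,049,401 ≈ 62,651.3 × g
Target RCF = 62,651.3 + 37,400 = 100,051.3 × g
N² = 100,051.3 / (15.2048 × 10⁻⁵) = 658,024,440
N ≈ √658,024,440 ≈ 25,652.0

25650 RPM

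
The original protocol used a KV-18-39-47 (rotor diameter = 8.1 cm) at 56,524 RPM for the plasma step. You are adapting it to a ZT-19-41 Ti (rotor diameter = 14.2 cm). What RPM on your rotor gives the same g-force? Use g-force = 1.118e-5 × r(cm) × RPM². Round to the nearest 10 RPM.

42690 RPM

Original rotor: r = 8.1 / 2 = 4.05 cm
RCF_original = 1.118 × 10⁻⁵ × 4.05 × (56524)² = 1.118 × 10⁻⁵ × 4.05 × 3,194,962,576 ≈ 144,664.7 × g
Your rotor: r = 14.2 / 2 = 7.1 cm
144,664.7 = 1.118 × 10⁻⁵ × 7.1 × N²
N² = 144,664.7 / (7.9378 × 10⁻⁵) = 1,822,478,520
N ≈ √1,822,478,520 ≈ 42,690.5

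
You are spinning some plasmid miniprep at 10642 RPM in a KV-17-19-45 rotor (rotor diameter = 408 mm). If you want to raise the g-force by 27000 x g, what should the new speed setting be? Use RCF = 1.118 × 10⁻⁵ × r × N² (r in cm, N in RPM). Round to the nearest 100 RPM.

15200 RPM

r = 408 mm / 2 = 204 mm = 20.4 cm
Current RCF = 1.118 × 10⁻⁵ × 20.4 × (10642)² = 1.118 × 10⁻⁵ × 20.4 × 113,252,164 ≈ 25,829.6 × g
Target RCF = 25,829.6 + 27,000 = 52,829.6 × g
N² = 52,829.6 / (22.8072 × 10⁻⁵) = 231,635,624
N ≈ √231,635,624 ≈ 15,219.6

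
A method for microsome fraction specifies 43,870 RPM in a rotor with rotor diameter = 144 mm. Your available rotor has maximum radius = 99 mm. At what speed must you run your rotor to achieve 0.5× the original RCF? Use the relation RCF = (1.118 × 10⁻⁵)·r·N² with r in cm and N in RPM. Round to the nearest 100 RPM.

≈ 26500 RPM

Original rotor: r = 144 mm / 2 = 72 mm = 7.2 cm
RCF = 1.118 × 10⁻⁵ × r × N²
RCF_original = 1.118 × 10⁻⁵ × 7.2 × (43870)² = 1.118 × 10⁻⁵ × 7.2 × 1,924,576,900 ≈ 154,920.7 × g
Target RCF = 0.5 × 154,920.7 ≈ 77,460.4 × g
Your rotor: r = 99 mm = 9.9 cm
77,460.4 = 1.118 × 10⁻⁵ × 9.9 × N²
N² = 77,460.4 / (11.0682 × 10⁻⁵) = 699,846,407
N ≈ √699,846,407 ≈ 26,454.6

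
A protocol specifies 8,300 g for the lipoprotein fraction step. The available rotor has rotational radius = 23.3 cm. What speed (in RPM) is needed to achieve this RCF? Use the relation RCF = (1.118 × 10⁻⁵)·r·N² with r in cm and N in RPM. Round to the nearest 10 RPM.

≈ 5640 RPM

8,300 = 1.118 × 10⁻⁵ × 23.3 × N²
N² = 8,300 / (26.0494 × 10⁻⁵) = 31,862,538
N ≈ √31,862,538 ≈ 5,644.7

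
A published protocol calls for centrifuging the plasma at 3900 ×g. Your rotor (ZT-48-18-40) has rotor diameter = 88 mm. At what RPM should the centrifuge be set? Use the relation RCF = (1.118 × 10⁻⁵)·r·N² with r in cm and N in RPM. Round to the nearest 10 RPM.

r = 88 mm / 2 = 44 mm = 4.4 cm
3,900 = 1.118 × 10⁻⁵ × 4.4 × N²
N² = 3,900 / (4.9192 × 10⁻⁵) = 79,281,184
N ≈ √79,281,184 ≈ 8,904.0

N ≈ 8900 RPM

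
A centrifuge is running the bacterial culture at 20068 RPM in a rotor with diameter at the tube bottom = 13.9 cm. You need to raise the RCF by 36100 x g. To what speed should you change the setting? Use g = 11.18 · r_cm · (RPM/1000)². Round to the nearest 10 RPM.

29450 RPM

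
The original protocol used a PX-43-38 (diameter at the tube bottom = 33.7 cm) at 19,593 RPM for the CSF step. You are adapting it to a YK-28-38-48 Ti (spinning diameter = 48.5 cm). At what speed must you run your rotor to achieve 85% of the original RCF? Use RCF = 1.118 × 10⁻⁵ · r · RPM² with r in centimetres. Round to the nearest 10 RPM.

≈ 15060 RPM

Original rotor: r = 33.7 / 2 = 16.85 cm
RCF = 1.118 × 10⁻⁵ × r × N²
RCF_original = 1.118 × 10⁻⁵ × 16.85 × (19593)² = 1.118 × 10⁻⁵ × 16.85 × 383,885,649 ≈ 72,317.5 × g
Target RCF = 0.85 × 72,317.5 ≈ 61,469.9 × g
Your rotor: r = 48.5 / 2 = 24.25 cm
61,469.9 = 1.118 × 10⁻⁵ × 24.25 × N²
N² = 61,469.9 / (27.1115 × 10⁻⁵) = 226,729,985
N ≈ √226,729,985 ≈ 15,057.6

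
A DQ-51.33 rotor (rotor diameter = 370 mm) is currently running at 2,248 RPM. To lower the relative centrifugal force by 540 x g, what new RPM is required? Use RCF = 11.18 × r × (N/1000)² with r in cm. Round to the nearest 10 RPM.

r = 370 mm / 2 = 185 mm = 18.5 cm
Current RCF = 11.18 × 18.5 × (2.248)² = 11.18 × 18.5 × 5.053504 ≈ 1,045.2 × g
Target RCF = 1,045.2 − 540 = 505.2 × g
(N/1000)² = 505.2 / 206.83 = 2.442586
N = 1000 × √2.442586 ≈ 1,562.9

1560 RPM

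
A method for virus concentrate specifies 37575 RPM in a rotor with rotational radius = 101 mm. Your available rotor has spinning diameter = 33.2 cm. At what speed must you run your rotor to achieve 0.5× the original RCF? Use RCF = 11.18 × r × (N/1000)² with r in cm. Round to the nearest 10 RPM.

≈ 20720 RPM

Original rotor: r = 101 mm = 10.1 cm
RCF_original = 11.18 × 10.1 × (37.575)² = 11.18 × 10.1 × 1,411.880625 ≈ 159,426.7 × g
Target RCF = 0.5 × 159,426.7 ≈ 79,713.4 × g
Your rotor: r = 33.2 / 2 = 16.6 cm
79,713.4 = 11.18 × 16.6 × (N/1000)²
(N/1000)² = 79,713.4 / 185.588 = 429.5181
N = 1000 × √429.5181 ≈ 20,724.8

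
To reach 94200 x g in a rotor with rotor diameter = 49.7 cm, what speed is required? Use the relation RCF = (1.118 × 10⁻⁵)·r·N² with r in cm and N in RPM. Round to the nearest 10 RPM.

≈ 18410 RPM

r = 49.7 / 2 = 24.85 cm
94,200 = 1.118 × 10⁻⁵ × 24.85 × N²
N² = 94,200 / (27.7823 × 10⁻⁵) = 339,064,800
N ≈ √339,064,800 ≈ 18,413.7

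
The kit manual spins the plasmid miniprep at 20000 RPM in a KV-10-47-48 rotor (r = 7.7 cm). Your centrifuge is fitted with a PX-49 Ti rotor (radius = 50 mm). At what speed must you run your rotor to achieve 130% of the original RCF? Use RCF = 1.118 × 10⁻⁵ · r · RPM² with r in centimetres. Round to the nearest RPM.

≈ 28298 RPM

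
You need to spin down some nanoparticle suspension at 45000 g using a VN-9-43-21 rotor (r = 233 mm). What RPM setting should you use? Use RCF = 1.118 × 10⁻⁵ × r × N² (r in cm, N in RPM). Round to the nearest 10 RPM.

≈ 13140 RPM

r = 233 mm = 23.3 cm
45,000 = 1.118 × 10⁻⁵ × 23.3 × N²
N² = 45,000 / (26.0494 × 10⁻⁵) = 172,748,701
N ≈ √172,748,701 ≈ 13,143.4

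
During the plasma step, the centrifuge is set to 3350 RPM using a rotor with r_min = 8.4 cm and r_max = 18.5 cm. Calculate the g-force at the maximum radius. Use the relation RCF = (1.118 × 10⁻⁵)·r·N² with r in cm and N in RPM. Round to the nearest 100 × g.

2300 ×g

Use r_max = 18.5 cm.
RCF = 1.118 × 10⁻⁵ × 18.5 × (3350)² = 1.118 × 10⁻⁵ × 18.5 × 11,222,500 ≈ 2,321.1 × g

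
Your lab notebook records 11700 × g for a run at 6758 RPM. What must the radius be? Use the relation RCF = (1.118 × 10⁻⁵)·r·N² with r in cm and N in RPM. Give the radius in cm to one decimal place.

≈ 22.9 cm

11700 = 1.118 × 10⁻⁵ × r × (6758)²
r = 11700 / (1.118 × 10⁻⁵ × 45,670,564) = 11700 / 510.5969 ≈ 22.914 cm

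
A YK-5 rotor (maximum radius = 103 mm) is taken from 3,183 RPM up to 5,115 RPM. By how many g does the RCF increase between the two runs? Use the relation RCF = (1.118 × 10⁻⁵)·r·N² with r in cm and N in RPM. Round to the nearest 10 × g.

≈ 1850 g

r = 103 mm = 10.3 cm
RCF₁ = 1.118 × 10⁻⁵ × 10.3 × (3183)² = 1.118 × 10⁻⁵ × 10.3 × 10,131,489 ≈ 1,166.7 × g
RCF₂ = 1.118 × 10⁻⁵ × 10.3 × (5115)² = 1.118 × 10⁻⁵ × 10.3 × 26,163,225 ≈ 3,012.8 × g
Increase = 3,012.8 − 1,166.7 = 1,846.1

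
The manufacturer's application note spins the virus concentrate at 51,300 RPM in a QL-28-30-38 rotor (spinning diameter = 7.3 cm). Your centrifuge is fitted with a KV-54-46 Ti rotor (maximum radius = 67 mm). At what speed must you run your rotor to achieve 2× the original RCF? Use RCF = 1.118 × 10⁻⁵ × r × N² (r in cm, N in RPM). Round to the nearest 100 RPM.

≈ 53500 RPM

Original rotor: r = 7.3 / 2 = 3.65 cm
RCF_original = 1.118 × 10⁻⁵ × 3.65 × (51300)² = 1.118 × 10⁻⁵ × 3.65 × 2,631,690,000 ≈ 107,391.4 × g
Target RCF = 2 × 107,391.4 ≈ 214,782.8 × g
Your rotor: r = 67 mm = 6.7 cm
214,782.8 = 1.118 × 10⁻⁵ × 6.7 × N²
N² = 214,782.8 / (7.4906 × 10⁻⁵) = 2,867,364,430
N ≈ √2,867,364,430 ≈ 53,547.8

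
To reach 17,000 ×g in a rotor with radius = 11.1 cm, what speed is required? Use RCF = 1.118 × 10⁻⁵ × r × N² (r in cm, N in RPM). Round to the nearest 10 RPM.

17,000 = 1.118 × 10⁻⁵ × 11.1 × N²
N² = 17,000 / (12.4098 × 10⁻⁵) = 136,988,509
N ≈ √136,988,509 ≈ 11,704.2

≈ 11700 RPM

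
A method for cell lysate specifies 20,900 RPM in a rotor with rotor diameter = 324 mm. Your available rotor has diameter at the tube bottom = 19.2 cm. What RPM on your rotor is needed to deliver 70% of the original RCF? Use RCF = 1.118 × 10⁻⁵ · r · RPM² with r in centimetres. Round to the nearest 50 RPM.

≈ 22700 RPM

Original rotor: r = 324 mm / 2 = 162 mm = 16.2 cm
RCF = 1.118 × 10⁻⁵ × r × N²
RCF_original = 1.118 × 10⁻⁵ × 16.2 × (20900)² = 1.118 × 10⁻⁵ × 16.2 × 436,810,000 ≈ 79,113.3 × g
Target RCF = 0.7 × 79,113.3 ≈ 55,379.3 × g
Your rotor: r = 19.2 / 2 = 9.6 cm
55,379.3 = 1.118 × 10⁻⁵ × 9.6 × N²
N² = 55,379.3 / (10.7328 × 10⁻⁵) = 515,981,850
N ≈ √515,981,850 ≈ 22,715.2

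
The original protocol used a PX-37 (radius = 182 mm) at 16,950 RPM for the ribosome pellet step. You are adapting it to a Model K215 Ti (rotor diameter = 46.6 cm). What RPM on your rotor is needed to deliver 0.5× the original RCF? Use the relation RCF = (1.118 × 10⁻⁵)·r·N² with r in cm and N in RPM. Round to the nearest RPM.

≈ 10593 RPM

Original rotor: r = 182 mm = 18.2 cm
RCF_original = 1.118 × 10⁻⁵ × 18.2 × (16950)² = 1.118 × 10⁻⁵ × 18.2 × 287,302,500 ≈ 58,459.2 × g
Target RCF = 0.5 × 58,459.2 ≈ 29,229.6 × g
Your rotor: r = 46.6 / 2 = 23.3 cm
29,229.6 = 1.118 × 10⁻⁵ × 23.3 × N²
N² = 29,229.6 / (26.0494 × 10⁻⁵) = 112,208,343
N ≈ √112,208,343 ≈ 10,592.8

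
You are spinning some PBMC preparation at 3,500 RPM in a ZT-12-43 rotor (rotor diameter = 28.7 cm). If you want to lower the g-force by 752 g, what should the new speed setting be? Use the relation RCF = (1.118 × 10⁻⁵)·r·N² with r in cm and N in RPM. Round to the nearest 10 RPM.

≈ 2750 RPM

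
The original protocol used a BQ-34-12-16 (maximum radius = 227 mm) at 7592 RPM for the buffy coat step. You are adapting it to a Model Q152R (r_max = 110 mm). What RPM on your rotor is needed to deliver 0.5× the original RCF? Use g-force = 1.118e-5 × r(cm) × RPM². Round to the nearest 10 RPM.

Original rotor: r = 227 mm = 22.7 cm
RCF_original = 1.118 × 10⁻⁵ × 22.7 × (7592)² = 1.118 × 10⁻⁵ × 22.7 × 57,638,464 ≈ 14,627.8 × g
Target RCF = 0.5 × 14,627.8 ≈ 7,313.9 × g
Your rotor: r = 110 mm = 11.0 cm
7,313.9 = 1.118 × 10⁻⁵ × 11 × N²
N² = 7,313.9 / (12.298 × 10⁻⁵) = 59,472,272
N ≈ √59,472,272 ≈ 7,711.8

7710 RPM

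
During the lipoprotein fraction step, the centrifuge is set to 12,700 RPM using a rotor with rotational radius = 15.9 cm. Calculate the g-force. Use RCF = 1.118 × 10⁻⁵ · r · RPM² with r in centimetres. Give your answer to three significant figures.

RCF = 1.118 × 10⁻⁵ × 15.9 × (12700)² = 1.118 × 10⁻⁵ × 15.9 × 161,290,000 ≈ 28,671.2 × g

28700 x g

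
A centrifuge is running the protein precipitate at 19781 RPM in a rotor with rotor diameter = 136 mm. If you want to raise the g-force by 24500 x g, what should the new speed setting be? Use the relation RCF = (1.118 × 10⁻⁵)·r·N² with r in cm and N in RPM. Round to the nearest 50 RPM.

N₂ ≈ 26700 RPM

r = 136 mm / 2 = 68 mm = 6.8 cm
Current RCF = 1.118 × 10⁻⁵ × 6.8 × (19781)² = 1.118 × 10⁻⁵ × 6.8 × 391,287,961 ≈ 29,747.3 × g
Target RCF = 29,747.3 + 24,500 = 54,247.3 × g
N² = 54,247.3 / (7.6024 × 10⁻⁵) = 713,554,930
N ≈ √713,554,930 ≈ 26,712.4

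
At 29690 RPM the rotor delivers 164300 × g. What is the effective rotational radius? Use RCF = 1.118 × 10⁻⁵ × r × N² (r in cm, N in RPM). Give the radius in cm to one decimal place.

164300 = 1.118 × 10⁻⁵ × r × (29690)²
r = 164300 / (1.118 × 10⁻⁵ × 881,496,100) = 164300 / 9855.126 ≈ 16.672 cm

≈ 16.7 cm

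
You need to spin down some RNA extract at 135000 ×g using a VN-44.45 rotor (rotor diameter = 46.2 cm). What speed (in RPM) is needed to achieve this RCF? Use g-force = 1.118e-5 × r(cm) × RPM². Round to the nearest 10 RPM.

N ≈ 22860 RPM

r = 46.2 / 2 = 23.1 cm
135,000 = 1.118 × 10⁻⁵ × 23.1 × N²
N² = 135,000 / (25.8258 × 10⁻⁵) = 522,733,081
N ≈ √522,733,081 ≈ 22,863.4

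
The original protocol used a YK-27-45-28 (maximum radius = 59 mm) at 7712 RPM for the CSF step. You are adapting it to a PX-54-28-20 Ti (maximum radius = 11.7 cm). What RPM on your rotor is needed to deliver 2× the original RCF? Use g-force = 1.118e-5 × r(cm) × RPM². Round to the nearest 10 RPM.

Original rotor: r = 59 mm = 5.9 cm
RCF = 1.118 × 10⁻⁵ × r × N²
RCF_original = 1.118 × 10⁻⁵ × 5.9 × (7712)² = 1.118 × 10⁻⁵ × 5.9 × 59,474,944 ≈ 3,923.1 × g
Target RCF = 2 × 3,923.1 ≈ 7,846.2 × g
7,846.2 = 1.118 × 10⁻⁵ × 11.7 × N²
N² = 7,846.2 / (13.0806 × 10⁻⁵) = 59,983,487
N ≈ √59,983,487 ≈ 7,744.9

7740 RPM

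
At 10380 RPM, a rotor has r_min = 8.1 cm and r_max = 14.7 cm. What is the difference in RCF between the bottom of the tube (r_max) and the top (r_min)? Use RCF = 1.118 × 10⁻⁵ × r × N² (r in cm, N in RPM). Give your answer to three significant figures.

≈ 7950 ×g

RCF_max = 1.118 × 10⁻⁵ × 14.7 × (10380)² = 1.118 × 10⁻⁵ × 14.7 × 107,744,400 ≈ 17,707.4 × g
RCF_min = 1.118 × 10⁻⁵ × 8.1 × (10380)² = 1.118 × 10⁻⁵ × 8.1 × 107,744,400 ≈ 9,757.1 × g
ΔRCF = 17,707.4 − 9,757.1 = 7,950.3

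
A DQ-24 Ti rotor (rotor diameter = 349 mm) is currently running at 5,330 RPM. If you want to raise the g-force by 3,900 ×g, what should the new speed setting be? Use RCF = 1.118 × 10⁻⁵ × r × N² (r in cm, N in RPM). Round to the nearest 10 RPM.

r = 349 mm / 2 = 174.5 mm = 17.45 cm
Current RCF = 1.118 × 10⁻⁵ × 17.45 × (5330)² = 1.118 × 10⁻⁵ × 17.45 × 28,408,900 ≈ 5,542.3 × g
Target RCF = 5,542.3 + 3,900 = 9,442.3 × g
N² = 9,442.3 / (19.5091 × 10⁻⁵) = 48,399,465
N ≈ √48,399,465 ≈ 6,957.0

N₂ ≈ 6960 RPM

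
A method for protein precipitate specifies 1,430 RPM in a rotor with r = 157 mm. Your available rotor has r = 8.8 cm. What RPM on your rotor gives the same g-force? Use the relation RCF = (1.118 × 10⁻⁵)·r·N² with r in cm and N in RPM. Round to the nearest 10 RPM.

1910 RPM

Original rotor: r = 157 mm = 15.7 cm
RCF_original = 1.118 × 10⁻⁵ × 15.7 × (1430)² = 1.118 × 10⁻⁵ × 15.7 × 2,044,900 ≈ 358.9 × g
358.9 = 1.118 × 10⁻⁵ × 8.8 × N²
N² = 358.9 / (9.8384 × 10⁻⁵) = 3,647,951
N ≈ √3,647,951 ≈ 1,910.0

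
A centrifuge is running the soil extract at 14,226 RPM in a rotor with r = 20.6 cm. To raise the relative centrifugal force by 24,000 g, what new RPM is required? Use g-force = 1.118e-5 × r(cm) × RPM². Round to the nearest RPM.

Current RCF = 1.118 × 10⁻⁵ × 20.6 × (14226)² = 1.118 × 10⁻⁵ × 20.6 × 202,379,076 ≈ 46,609.5 × g
Target RCF = 46,609.5 + 24,000 = 70,609.5 × g
N² = 70,609.5 / (23.0308 × 10⁻⁵) = 306,587,266
N ≈ √306,587,266 ≈ 17,509.6

N₂ ≈ 17510 RPM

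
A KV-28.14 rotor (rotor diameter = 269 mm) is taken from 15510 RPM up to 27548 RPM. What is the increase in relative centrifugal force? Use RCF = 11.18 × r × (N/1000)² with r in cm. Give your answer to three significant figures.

r = 269 mm / 2 = 134.5 mm = 13.45 cm
RCF₁ = 11.18 × 13.45 × (15.51)² = 11.18 × 13.45 × 240.5601 ≈ 36,173.3 × g
RCF₂ = 11.18 × 13.45 × (27.548)² = 11.18 × 13.45 × 758.892304 ≈ 114,115.4 × g
Increase = 114,115.4 − 36,173.3 = 77,942.1

≈ 77900 g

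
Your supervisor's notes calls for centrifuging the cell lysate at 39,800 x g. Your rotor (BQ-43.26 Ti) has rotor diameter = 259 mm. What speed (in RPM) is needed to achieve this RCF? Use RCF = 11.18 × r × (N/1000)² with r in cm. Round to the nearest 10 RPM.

N ≈ 16580 RPM

r = 259 mm / 2 = 129.5 mm = 12.95 cm
RCF = 11.18 × r × (N/1000)²
39,800 = 11.18 × 12.95 × (N/1000)²
(N/1000)² = 39,800 / 144.781 = 274.8979
N = 1000 × √274.8979 ≈ 16,580.0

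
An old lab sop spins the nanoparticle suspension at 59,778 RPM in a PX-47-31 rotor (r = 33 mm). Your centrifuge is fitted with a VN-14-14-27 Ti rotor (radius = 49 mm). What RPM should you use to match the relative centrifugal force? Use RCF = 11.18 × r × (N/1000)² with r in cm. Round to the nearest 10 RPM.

≈ 49060 RPM

Original rotor: r = 33 mm = 3.3 cm
RCF = 11.18 × r × (N/1000)²
RCF_original = 11.18 × 3.3 × (59.778)² = 11.18 × 3.3 × 3,573.409284 ≈ 131,837.4 × g
Your rotor: r = 49 mm = 4.9 cm
131,837.4 = 11.18 × 4.9 × (N/1000)²
(N/1000)² = 131,837.4 / 54.782 = 2406.582
N = 1000 × √2406.582 ≈ 49,056.9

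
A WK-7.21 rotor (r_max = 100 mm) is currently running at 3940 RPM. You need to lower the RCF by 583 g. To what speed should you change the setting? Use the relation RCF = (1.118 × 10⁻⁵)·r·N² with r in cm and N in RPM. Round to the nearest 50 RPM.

N₂ ≈ 3200 RPM

r = 100 mm = 10.0 cm
Current RCF = 1.118 × 10⁻⁵ × 10 × (3940)² = 1.118 × 10⁻⁵ × 10 × 15,523,600 ≈ 1,735.5 × g
Target RCF = 1,735.5 − 583 = 1,152.5 × g
N² = 1,152.5 / (11.18 × 10⁻⁵) = 10,308,587
N ≈ √10,308,587 ≈ 3,210.7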